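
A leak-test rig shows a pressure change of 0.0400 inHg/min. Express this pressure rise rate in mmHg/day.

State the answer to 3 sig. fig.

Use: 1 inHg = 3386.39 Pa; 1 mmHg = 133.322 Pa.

1460 mmHg/day

0.0400 inHg/min × 3386.39 Pa/inHg ÷ 60 s/min = 2.25759 Pa/s
2.25759 Pa/s ÷ 133.322 Pa/mmHg × 86400 s/day = 1463.04 mmHg/day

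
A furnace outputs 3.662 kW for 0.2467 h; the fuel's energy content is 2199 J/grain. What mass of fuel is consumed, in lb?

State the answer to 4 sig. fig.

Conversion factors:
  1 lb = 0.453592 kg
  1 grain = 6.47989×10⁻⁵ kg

0.2113 lb

3.662 kW → 3662 W
0.2467 h → 888.12 s
E = P × t = 3662 × 888.12 = 3.2523×10⁶ J
2199 J/grain → 3.39358×10⁷ J/kg
m = E / e_s = 3.2523×10⁶ / 3.39358×10⁷ = 0.0958368 kg
In lb: 0.0958368 / 0.453592 = 0.211284 lb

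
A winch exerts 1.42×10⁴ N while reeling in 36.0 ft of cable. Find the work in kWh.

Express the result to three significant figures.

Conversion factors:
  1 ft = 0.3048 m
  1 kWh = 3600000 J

36.0 ft × 0.3048 = 10.9728 m
W = F × d = 14200 N × 10.9728 m = 155814 J
155814 J ÷ (3600000 J/kWh) = 0.0432817 kWh

0.0433 kWh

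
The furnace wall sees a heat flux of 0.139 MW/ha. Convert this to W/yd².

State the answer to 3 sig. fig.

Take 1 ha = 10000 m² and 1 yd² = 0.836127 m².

0.139 MW/ha × 1000000 W/MW ÷ 10000 m²/ha = 13.9 W/m²
13.9 W/m² × 0.836127 m²/yd² = 11.6222 W/yd²

11.6 W/yd²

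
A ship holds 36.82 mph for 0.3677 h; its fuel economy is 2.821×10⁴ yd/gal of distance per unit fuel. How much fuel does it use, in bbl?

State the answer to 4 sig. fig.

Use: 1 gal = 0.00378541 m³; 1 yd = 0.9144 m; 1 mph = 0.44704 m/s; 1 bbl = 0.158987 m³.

36.82 mph → 16.46 m/s
0.3677 h → 1323.72 s
d = v × t = 16.46 × 1323.72 = 21788.4 m
2.821×10⁴ yd/gal → 6.81438×10⁶ m/m³
V = d / (distance per unit fuel) = 21788.4 / 6.81438×10⁶ = 0.00319741 m³
In bbl: 0.00319741 / 0.158987 = 0.0201111 bbl

0.02011 bbl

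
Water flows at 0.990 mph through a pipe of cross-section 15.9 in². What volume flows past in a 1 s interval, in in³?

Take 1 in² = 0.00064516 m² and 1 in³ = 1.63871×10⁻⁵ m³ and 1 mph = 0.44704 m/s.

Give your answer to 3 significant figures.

0.990 mph × 0.44704 → 0.44257 m/s
15.9 in² × 0.00064516 → 0.010258 m²
V = v × A × t = 0.44257 m/s × 0.010258 m² × 1 s = 0.00453988 m³
0.00453988 m³ ÷ (1.63871×10⁻⁵ m³/in³) = 277.04 in³

277 in³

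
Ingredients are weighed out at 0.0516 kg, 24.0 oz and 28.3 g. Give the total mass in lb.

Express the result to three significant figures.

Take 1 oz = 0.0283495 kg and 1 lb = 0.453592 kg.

0.0516 kg (already kg)
24.0 oz × 0.0283495 → 0.680388 kg
28.3 g × 0.001 → 0.0283 kg
Sum: 0.0516 + 0.680388 + 0.0283 = 0.760288 kg
In lb: 0.760288 / 0.453592 = 1.67615 lb

1.68 lb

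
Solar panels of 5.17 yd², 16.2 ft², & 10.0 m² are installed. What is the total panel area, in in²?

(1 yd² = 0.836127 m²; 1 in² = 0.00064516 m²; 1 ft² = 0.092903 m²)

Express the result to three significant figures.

2.45×10⁴ in²

5.17 yd² × 0.836127 = 4.32278 m²
16.2 ft² × 0.092903 = 1.50503 m²
10.0 m² (already m²)
Sum: 4.32278 + 1.50503 + 10 = 15.8278 m²
In in²: 15.8278 / 0.00064516 = 24533.1 in²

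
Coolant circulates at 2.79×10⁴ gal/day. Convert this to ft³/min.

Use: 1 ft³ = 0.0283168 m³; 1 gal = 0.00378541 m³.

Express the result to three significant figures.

2.79×10⁴ gal/day × 0.00378541 m³/gal ÷ 86400 s/day = 0.00122237 m³/s
0.00122237 m³/s ÷ 0.0283168 m³/ft³ × 60 s/min = 2.59006 ft³/min

2.59 ft³/min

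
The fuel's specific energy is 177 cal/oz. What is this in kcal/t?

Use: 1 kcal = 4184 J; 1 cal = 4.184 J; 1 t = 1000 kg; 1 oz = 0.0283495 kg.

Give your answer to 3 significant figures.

6240 kcal/t

177 cal/oz × 4.184 J/cal ÷ 0.0283495 kg/oz = 26122.8 J/kg
26122.8 J/kg ÷ 4184 J/kcal × 1000 kg/t = 6243.5 kcal/t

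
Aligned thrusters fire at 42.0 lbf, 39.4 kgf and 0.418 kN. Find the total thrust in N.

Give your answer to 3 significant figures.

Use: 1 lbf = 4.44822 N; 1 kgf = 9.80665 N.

42.0 lbf × 4.44822 = 186.825 N
39.4 kgf × 9.80665 = 386.382 N
0.418 kN × 1000 = 418 N
Combined: 186.825 + 386.382 + 418 = 991.207 N

991 N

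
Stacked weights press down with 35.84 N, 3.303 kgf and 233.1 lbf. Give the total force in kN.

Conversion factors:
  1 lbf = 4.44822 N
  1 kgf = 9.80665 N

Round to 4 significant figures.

1.105 kN

35.84 N (already N)
3.303 kgf × 9.80665 → 32.3914 N
233.1 lbf × 4.44822 → 1036.88 N
Sum: 35.84 + 32.3914 + 1036.88 = 1105.11 N
In kN: 1105.11 / 1000 = 1.10511 kN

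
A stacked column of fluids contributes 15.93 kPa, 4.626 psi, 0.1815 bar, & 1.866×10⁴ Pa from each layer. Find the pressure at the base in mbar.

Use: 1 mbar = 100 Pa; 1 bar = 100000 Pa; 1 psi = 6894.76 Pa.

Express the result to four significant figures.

846.4 mbar

15.93 kPa × 1000 → 15930 Pa
4.626 psi × 6894.76 → 31895.2 Pa
0.1815 bar × 100000 → 18150 Pa
1.866×10⁴ Pa (already Pa)
Total: 15930 + 31895.2 + 18150 + 18660 = 84635.2 Pa
In mbar: 84635.2 / 100 = 846.352 mbar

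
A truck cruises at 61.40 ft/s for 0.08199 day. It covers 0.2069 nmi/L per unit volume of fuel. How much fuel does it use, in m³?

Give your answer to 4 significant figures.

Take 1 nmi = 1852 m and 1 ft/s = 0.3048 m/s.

0.3460 m³

61.40 ft/s → 18.7147 m/s
0.08199 day → 7083.94 s
d = v × t = 18.7147 × 7083.94 = 132574 m
0.2069 nmi/L → 383179 m/m³
V = d / (distance per unit fuel) = 132574 / 383179 = 0.345985 m³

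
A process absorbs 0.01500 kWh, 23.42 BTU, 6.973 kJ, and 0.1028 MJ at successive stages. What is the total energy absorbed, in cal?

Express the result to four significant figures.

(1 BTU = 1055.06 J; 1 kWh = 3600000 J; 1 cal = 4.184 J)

0.01500 kWh × 3600000 = 54000 J
23.42 BTU × 1055.06 = 24709.5 J
6.973 kJ × 1000 = 6973 J
0.1028 MJ × 1000000 = 102800 J
Total: 54000 + 24709.5 + 6973 + 102800 = 188482 J
In cal: 188482 / 4.184 = 45048.3 cal

4.505×10⁴ cal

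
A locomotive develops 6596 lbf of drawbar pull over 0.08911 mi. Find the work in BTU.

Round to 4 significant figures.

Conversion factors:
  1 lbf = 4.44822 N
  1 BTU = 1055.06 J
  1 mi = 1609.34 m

6596 lbf × 4.44822 = 29340.5 N
0.08911 mi × 1609.34 = 143.408 m
W = F × d = 29340.5 N × 143.408 m = 4.20766×10⁶ J
4.20766×10⁶ J ÷ (1055.06 J/BTU) = 3988.08 BTU

3988 BTU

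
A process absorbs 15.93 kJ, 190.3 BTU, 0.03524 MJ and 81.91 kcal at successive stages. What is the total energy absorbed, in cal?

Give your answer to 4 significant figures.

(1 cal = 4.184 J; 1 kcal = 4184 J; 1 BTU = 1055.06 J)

15.93 kJ × 1000 = 15930 J
190.3 BTU × 1055.06 = 200778 J
0.03524 MJ × 1000000 = 35240 J
81.91 kcal × 4184 = 342711 J
Combined: 15930 + 200778 + 35240 + 342711 = 594659 J
In cal: 594659 / 4.184 = 142127 cal

1.421×10⁵ cal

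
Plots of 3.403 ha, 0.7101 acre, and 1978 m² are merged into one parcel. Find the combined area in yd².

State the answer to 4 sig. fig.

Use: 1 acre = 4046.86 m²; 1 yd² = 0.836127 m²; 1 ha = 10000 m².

3.403 ha × 10000 = 34030 m²
0.7101 acre × 4046.86 = 2873.68 m²
1978 m² (already m²)
Combined: 34030 + 2873.68 + 1978 = 38881.7 m²
In yd²: 38881.7 / 0.836127 = 46502.1 yd²

4.650×10⁴ yd²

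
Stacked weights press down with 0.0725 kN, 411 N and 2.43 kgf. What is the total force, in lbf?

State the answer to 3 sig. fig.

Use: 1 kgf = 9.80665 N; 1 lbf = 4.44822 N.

114 lbf

0.0725 kN × 1000 = 72.5 N
411 N (already N)
2.43 kgf × 9.80665 = 23.8302 N
Sum: 72.5 + 411 + 23.8302 = 507.33 N
In lbf: 507.33 / 4.44822 = 114.052 lbf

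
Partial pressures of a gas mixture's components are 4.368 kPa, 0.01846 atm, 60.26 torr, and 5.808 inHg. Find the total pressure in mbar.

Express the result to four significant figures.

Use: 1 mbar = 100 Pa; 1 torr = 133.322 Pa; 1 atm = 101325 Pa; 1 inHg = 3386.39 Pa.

4.368 kPa × 1000 = 4368 Pa
0.01846 atm × 101325 = 1870.46 Pa
60.26 torr × 133.322 = 8033.98 Pa
5.808 inHg × 3386.39 = 19668.2 Pa
Sum: 4368 + 1870.46 + 8033.98 + 19668.2 = 33940.6 Pa
In mbar: 33940.6 / 100 = 339.406 mbar

339.4 mbar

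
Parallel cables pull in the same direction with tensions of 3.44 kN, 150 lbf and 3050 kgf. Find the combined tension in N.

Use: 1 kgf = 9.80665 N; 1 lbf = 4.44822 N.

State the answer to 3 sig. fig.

3.44 kN × 1000 = 3440 N
150 lbf × 4.44822 = 667.233 N
3050 kgf × 9.80665 = 29910.3 N
Total: 3440 + 667.233 + 29910.3 = 34017.5 N

3.40×10⁴ N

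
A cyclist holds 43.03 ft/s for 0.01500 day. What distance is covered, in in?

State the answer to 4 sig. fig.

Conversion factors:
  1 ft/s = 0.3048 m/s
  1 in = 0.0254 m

6.692×10⁵ in

43.03 ft/s × 0.3048 → 13.1155 m/s
0.01500 day × 86400 → 1296 s
d = v × t = 13.1155 m/s × 1296 s = 16997.7 m
16997.7 m ÷ (0.0254 m/in) = 669201 in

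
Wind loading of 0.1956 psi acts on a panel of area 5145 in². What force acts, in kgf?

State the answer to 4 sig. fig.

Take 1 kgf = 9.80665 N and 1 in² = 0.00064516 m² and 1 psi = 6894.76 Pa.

456.5 kgf

0.1956 psi × 6894.76 → 1348.62 Pa
5145 in² × 0.00064516 → 3.31935 m²
F = P × A = 1348.62 Pa × 3.31935 m² = 4476.54 N
4476.54 N ÷ (9.80665 N/kgf) = 456.48 kgf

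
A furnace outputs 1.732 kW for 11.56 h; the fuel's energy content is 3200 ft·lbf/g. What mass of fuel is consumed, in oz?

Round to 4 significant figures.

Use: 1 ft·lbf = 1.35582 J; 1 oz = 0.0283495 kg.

586.0 oz

1.732 kW → 1732 W
11.56 h → 41616 s
E = P × t = 1732 × 41616 = 7.20789×10⁷ J
3200 ft·lbf/g → 4.33862×10⁶ J/kg
m = E / e_s = 7.20789×10⁷ / 4.33862×10⁶ = 16.6133 kg
In oz: 16.6133 / 0.0283495 = 586.017 oz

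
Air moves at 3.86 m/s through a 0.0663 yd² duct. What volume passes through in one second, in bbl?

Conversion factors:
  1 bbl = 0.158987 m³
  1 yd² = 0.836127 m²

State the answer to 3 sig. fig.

1.35 bbl

0.0663 yd² × 0.836127 → 0.0554352 m²
V = v × A × t = 3.86 m/s × 0.0554352 m² × 1 s = 0.21398 m³
0.21398 m³ ÷ (0.158987 m³/bbl) = 1.3459 bbl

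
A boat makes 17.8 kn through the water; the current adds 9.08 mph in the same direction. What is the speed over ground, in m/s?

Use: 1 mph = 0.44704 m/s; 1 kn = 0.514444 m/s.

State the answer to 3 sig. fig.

17.8 kn × 0.514444 → 9.1571 m/s
9.08 mph × 0.44704 → 4.05912 m/s
Combined: 9.1571 + 4.05912 = 13.2162 m/s

13.2 m/s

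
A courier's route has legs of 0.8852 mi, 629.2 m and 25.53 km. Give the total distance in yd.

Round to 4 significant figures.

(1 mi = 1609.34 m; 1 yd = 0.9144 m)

3.017×10⁴ yd

0.8852 mi × 1609.34 → 1424.59 m
629.2 m (already m)
25.53 km × 1000 → 25530 m
Total: 1424.59 + 629.2 + 25530 = 27583.8 m
In yd: 27583.8 / 0.9144 = 30166 yd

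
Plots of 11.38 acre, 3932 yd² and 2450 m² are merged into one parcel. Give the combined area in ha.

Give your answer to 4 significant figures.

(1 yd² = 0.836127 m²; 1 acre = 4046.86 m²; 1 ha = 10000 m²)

5.179 ha

11.38 acre × 4046.86 = 46053.3 m²
3932 yd² × 0.836127 = 3287.65 m²
2450 m² (already m²)
Combined: 46053.3 + 3287.65 + 2450 = 51791 m²
In ha: 51791 / 10000 = 5.1791 ha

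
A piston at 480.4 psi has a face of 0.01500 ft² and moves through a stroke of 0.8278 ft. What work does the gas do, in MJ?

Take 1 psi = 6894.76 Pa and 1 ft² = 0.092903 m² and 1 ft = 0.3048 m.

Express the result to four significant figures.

480.4 psi → 3.31224×10⁶ Pa
0.01500 ft² → 0.00139354 m²
F = P × A = 3.31224×10⁶ × 0.00139354 = 4615.74 N
0.8278 ft → 0.252313 m
W = F × d = 4615.74 × 0.252313 = 1164.61 J
In MJ: 1164.61 / 1000000 = 0.00116461 MJ

0.001165 MJ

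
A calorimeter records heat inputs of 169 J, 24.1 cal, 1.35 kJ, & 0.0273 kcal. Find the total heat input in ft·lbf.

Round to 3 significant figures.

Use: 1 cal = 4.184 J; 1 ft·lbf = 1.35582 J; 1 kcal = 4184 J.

1280 ft·lbf

169 J (already J)
24.1 cal × 4.184 = 100.834 J
1.35 kJ × 1000 = 1350 J
0.0273 kcal × 4184 = 114.223 J
Sum: 169 + 100.834 + 1350 + 114.223 = 1734.06 J
In ft·lbf: 1734.06 / 1.35582 = 1278.98 ft·lbf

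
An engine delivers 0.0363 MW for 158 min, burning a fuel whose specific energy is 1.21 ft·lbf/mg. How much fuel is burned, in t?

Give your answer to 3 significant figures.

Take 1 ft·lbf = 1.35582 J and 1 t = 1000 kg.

0.210 t

0.0363 MW → 36300 W
158 min → 9480 s
E = P × t = 36300 × 9480 = 3.44124×10⁸ J
1.21 ft·lbf/mg → 1.64054×10⁶ J/kg
m = E / e_s = 3.44124×10⁸ / 1.64054×10⁶ = 209.763 kg
In t: 209.763 / 1000 = 0.209763 t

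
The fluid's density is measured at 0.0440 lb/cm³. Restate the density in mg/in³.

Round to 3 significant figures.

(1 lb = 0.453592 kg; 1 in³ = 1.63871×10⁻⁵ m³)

0.0440 lb/cm³ × 0.453592 kg/lb ÷ 10⁻⁶ m³/cm³ = 19958 kg/m³
19958 kg/m³ ÷ 10⁻⁶ kg/mg × 1.63871×10⁻⁵ m³/in³ = 327054 mg/in³

3.27×10⁵ mg/in³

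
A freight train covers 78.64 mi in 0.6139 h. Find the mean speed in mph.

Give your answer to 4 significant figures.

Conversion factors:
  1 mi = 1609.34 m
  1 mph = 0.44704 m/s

78.64 mi × 1609.34 → 126558 m
0.6139 h × 3600 → 2210.04 s
v = d / t = 126558 m / 2210.04 s = 57.265 m/s
57.265 m/s ÷ (0.44704 m/s/mph) = 128.098 mph

128.1 mph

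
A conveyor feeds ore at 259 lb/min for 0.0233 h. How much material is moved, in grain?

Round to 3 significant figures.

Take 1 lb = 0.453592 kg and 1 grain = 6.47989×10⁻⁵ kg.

2.53×10⁶ grain

259 lb/min → 1.95801 kg/s
0.0233 h → 83.88 s
m = ṁ × t = 1.95801 × 83.88 = 164.238 kg
In grain: 164.238 / 6.47989×10⁻⁵ = 2.53458×10⁶ grain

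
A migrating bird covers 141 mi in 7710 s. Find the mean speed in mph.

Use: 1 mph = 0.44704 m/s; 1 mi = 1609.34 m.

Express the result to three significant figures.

65.8 mph

141 mi × 1609.34 → 226917 m
v = d / t = 226917 m / 7710 s = 29.4315 m/s
29.4315 m/s ÷ (0.44704 m/s/mph) = 65.8364 mph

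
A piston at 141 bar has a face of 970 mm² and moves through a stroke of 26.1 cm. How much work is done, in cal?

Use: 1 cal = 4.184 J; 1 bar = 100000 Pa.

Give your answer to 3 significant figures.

141 bar → 1.41×10⁷ Pa
970 mm² → 9.7×10⁻⁴ m²
F = P × A = 1.41×10⁷ × 9.7×10⁻⁴ = 13677 N
26.1 cm → 0.261 m
W = F × d = 13677 × 0.261 = 3569.7 J
In cal: 3569.7 / 4.184 = 853.179 cal

853 cal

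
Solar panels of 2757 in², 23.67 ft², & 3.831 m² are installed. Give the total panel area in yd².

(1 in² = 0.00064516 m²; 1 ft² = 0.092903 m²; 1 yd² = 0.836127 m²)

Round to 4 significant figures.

2757 in² × 0.00064516 = 1.77871 m²
23.67 ft² × 0.092903 = 2.19901 m²
3.831 m² (already m²)
Total: 1.77871 + 2.19901 + 3.831 = 7.80872 m²
In yd²: 7.80872 / 0.836127 = 9.33916 yd²

9.339 yd²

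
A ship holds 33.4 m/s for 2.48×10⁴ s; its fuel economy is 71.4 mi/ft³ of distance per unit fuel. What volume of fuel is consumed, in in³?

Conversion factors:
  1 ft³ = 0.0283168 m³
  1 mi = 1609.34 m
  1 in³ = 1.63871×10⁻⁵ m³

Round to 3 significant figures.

1.25×10⁴ in³

d = v × t = 33.4 × 24800 = 828320 m
71.4 mi/ft³ → 4.0579×10⁶ m/m³
V = d / (distance per unit fuel) = 828320 / 4.0579×10⁶ = 0.204125 m³
In in³: 0.204125 / 1.63871×10⁻⁵ = 12456.4 in³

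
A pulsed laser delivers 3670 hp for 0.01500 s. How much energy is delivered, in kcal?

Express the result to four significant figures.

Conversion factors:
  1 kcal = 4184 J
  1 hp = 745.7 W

9.811 kcal

3670 hp × 745.7 → 2.73672×10⁶ W
E = P × t = 2.73672×10⁶ W × 0.015 s = 41050.8 J
41050.8 J ÷ (4184 J/kcal) = 9.81138 kcal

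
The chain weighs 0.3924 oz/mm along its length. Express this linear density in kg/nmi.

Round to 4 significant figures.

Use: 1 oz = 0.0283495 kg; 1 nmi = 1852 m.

2.060×10⁴ kg/nmi

0.3924 oz/mm × 0.0283495 kg/oz ÷ 0.001 m/mm = 11.1243 kg/m
11.1243 kg/m × 1852 m/nmi = 20602.2 kg/nmi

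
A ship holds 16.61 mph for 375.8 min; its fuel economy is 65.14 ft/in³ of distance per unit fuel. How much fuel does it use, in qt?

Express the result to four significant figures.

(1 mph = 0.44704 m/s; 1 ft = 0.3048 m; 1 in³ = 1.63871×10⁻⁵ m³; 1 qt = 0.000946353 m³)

146.0 qt

16.61 mph → 7.42533 m/s
375.8 min → 22548 s
d = v × t = 7.42533 × 22548 = 167426 m
65.14 ft/in³ → 1.2116×10⁶ m/m³
V = d / (distance per unit fuel) = 167426 / 1.2116×10⁶ = 0.138186 m³
In qt: 0.138186 / 0.000946353 = 146.02 qt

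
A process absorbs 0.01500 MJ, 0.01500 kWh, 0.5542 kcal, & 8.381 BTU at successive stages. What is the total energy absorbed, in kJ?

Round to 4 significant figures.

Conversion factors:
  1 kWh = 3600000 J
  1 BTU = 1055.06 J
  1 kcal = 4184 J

80.16 kJ

0.01500 MJ × 1000000 → 15000 J
0.01500 kWh × 3600000 → 54000 J
0.5542 kcal × 4184 → 2318.77 J
8.381 BTU × 1055.06 → 8842.46 J
Sum: 15000 + 54000 + 2318.77 + 8842.46 = 80161.2 J
In kJ: 80161.2 / 1000 = 80.1612 kJ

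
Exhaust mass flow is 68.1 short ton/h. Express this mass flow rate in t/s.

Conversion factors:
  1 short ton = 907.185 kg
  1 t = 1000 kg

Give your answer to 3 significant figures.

0.0172 t/s

68.1 short ton/h × 907.185 kg/short ton ÷ 3600 s/h = 17.1609 kg/s
17.1609 kg/s ÷ 1000 kg/t = 0.0171609 t/s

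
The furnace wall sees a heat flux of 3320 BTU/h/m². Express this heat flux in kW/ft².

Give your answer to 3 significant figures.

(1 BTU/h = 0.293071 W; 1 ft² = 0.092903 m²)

3320 BTU/h/m² × 0.293071 W/BTU/h = 972.996 W/m²
972.996 W/m² ÷ 1000 W/kW × 0.092903 m²/ft² = 0.0903942 kW/ft²

0.0904 kW/ft²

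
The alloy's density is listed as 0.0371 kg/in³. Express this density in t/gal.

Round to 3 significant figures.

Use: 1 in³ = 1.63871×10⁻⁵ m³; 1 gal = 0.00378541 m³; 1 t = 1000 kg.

0.0371 kg/in³ ÷ 1.63871×10⁻⁵ m³/in³ = 2263.98 kg/m³
2263.98 kg/m³ ÷ 1000 kg/t × 0.00378541 m³/gal = 0.00857009 t/gal

0.00857 t/gal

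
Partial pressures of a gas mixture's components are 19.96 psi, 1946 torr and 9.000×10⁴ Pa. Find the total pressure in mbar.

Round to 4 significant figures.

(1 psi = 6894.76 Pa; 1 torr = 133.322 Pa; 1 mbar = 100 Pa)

4871 mbar

19.96 psi × 6894.76 = 137619 Pa
1946 torr × 133.322 = 259445 Pa
9.000×10⁴ Pa (already Pa)
Sum: 137619 + 259445 + 90000 = 487064 Pa
In mbar: 487064 / 100 = 4870.64 mbar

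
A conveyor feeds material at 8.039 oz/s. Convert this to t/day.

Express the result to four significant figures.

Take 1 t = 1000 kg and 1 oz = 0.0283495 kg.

8.039 oz/s × 0.0283495 kg/oz = 0.227902 kg/s
0.227902 kg/s ÷ 1000 kg/t × 86400 s/day = 19.6907 t/day

19.69 t/day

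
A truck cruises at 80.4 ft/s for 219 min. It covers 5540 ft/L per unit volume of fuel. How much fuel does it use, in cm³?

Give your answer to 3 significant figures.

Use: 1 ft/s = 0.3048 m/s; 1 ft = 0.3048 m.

1.91×10⁵ cm³

80.4 ft/s → 24.5059 m/s
219 min → 13140 s
d = v × t = 24.5059 × 13140 = 322008 m
5540 ft/L → 1.68859×10⁶ m/m³
V = d / (distance per unit fuel) = 322008 / 1.68859×10⁶ = 0.190696 m³
In cm³: 0.190696 / 10⁻⁶ = 190696 cm³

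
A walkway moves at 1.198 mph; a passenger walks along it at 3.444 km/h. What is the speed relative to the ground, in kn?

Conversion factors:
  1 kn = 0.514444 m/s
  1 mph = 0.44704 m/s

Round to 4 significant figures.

1.198 mph × 0.44704 → 0.535554 m/s
3.444 km/h × (1/3.6) → 0.956667 m/s
Total: 0.535554 + 0.956667 = 1.49222 m/s
In kn: 1.49222 / 0.514444 = 2.90065 kn

2.901 kn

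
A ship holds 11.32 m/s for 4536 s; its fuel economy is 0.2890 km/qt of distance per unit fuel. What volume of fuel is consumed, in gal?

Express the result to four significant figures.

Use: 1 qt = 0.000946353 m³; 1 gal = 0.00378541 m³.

44.42 gal

d = v × t = 11.32 × 4536 = 51347.5 m
0.2890 km/qt → 305383 m/m³
V = d / (distance per unit fuel) = 51347.5 / 305383 = 0.168141 m³
In gal: 0.168141 / 0.00378541 = 44.4182 gal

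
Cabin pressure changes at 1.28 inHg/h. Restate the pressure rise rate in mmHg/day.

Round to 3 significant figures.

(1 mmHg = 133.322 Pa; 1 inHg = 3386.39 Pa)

780 mmHg/day

1.28 inHg/h × 3386.39 Pa/inHg ÷ 3600 s/h = 1.20405 Pa/s
1.20405 Pa/s ÷ 133.322 Pa/mmHg × 86400 s/day = 780.291 mmHg/day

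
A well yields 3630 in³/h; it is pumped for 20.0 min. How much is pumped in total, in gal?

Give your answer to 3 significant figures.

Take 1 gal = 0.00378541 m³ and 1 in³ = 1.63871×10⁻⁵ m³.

3630 in³/h → 1.65237×10⁻⁵ m³/s
20.0 min → 1200 s
V = Q × t = 1.65237×10⁻⁵ × 1200 = 0.0198284 m³
In gal: 0.0198284 / 0.00378541 = 5.23811 gal

5.24 gal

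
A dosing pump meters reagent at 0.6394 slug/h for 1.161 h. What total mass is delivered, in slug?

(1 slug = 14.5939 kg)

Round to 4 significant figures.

0.7423 slug

0.6394 slug/h → 0.00259204 kg/s
1.161 h → 4179.6 s
m = ṁ × t = 0.00259204 × 4179.6 = 10.8337 kg
In slug: 10.8337 / 14.5939 = 0.742344 slug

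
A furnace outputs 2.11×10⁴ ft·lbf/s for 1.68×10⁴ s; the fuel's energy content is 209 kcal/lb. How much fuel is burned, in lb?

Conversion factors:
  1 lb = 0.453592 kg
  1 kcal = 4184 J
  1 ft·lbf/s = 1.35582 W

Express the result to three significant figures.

550 lb

2.11×10⁴ ft·lbf/s → 28607.8 W
E = P × t = 28607.8 × 16800 = 4.80611×10⁸ J
209 kcal/lb → 1.92785×10⁶ J/kg
m = E / e_s = 4.80611×10⁸ / 1.92785×10⁶ = 249.299 kg
In lb: 249.299 / 0.453592 = 549.611 lb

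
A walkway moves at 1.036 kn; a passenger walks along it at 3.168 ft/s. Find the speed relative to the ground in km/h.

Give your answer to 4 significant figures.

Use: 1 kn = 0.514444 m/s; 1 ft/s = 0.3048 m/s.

1.036 kn × 0.514444 = 0.532964 m/s
3.168 ft/s × 0.3048 = 0.965606 m/s
Combined: 0.532964 + 0.965606 = 1.49857 m/s
In km/h: 1.49857 / (1/3.6) = 5.39485 km/h

5.395 km/h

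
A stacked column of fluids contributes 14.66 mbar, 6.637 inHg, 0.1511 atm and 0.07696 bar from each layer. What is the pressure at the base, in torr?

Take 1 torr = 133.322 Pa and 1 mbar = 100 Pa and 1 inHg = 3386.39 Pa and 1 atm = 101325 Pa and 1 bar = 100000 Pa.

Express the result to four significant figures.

14.66 mbar × 100 → 1466 Pa
6.637 inHg × 3386.39 → 22475.5 Pa
0.1511 atm × 101325 → 15310.2 Pa
0.07696 bar × 100000 → 7696 Pa
Sum: 1466 + 22475.5 + 15310.2 + 7696 = 46947.7 Pa
In torr: 46947.7 / 133.322 = 352.138 torr

352.1 torr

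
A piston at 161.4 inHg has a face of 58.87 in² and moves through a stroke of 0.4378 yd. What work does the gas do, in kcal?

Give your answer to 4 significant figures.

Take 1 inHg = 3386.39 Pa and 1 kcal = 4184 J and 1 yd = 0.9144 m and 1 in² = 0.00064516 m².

1.986 kcal

161.4 inHg → 546563 Pa
58.87 in² → 0.0379806 m²
F = P × A = 546563 × 0.0379806 = 20758.8 N
0.4378 yd → 0.400324 m
W = F × d = 20758.8 × 0.400324 = 8310.25 J
In kcal: 8310.25 / 4184 = 1.9862 kcal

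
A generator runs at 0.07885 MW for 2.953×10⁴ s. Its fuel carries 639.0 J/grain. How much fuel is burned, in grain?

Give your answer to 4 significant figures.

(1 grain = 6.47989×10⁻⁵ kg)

3.644×10⁶ grain

0.07885 MW → 78850 W
E = P × t = 78850 × 29530 = 2.32844×10⁹ J
639.0 J/grain → 9.86128×10⁶ J/kg
m = E / e_s = 2.32844×10⁹ / 9.86128×10⁶ = 236.119 kg
In grain: 236.119 / 6.47989×10⁻⁵ = 3.64387×10⁶ grain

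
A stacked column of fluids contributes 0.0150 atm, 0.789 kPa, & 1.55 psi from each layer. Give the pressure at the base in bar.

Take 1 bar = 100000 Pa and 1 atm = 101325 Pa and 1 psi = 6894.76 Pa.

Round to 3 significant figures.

0.0150 atm × 101325 = 1519.88 Pa
0.789 kPa × 1000 = 789 Pa
1.55 psi × 6894.76 = 10686.9 Pa
Total: 1519.88 + 789 + 10686.9 = 12995.8 Pa
In bar: 12995.8 / 100000 = 0.129958 bar

0.130 bar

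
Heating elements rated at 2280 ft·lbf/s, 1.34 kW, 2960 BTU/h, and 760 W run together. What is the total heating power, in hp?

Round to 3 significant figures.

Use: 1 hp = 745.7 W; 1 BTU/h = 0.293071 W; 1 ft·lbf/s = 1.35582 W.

8.12 hp

2280 ft·lbf/s × 1.35582 = 3091.27 W
1.34 kW × 1000 = 1340 W
2960 BTU/h × 0.293071 = 867.49 W
760 W (already W)
Sum: 3091.27 + 1340 + 867.49 + 760 = 6058.76 W
In hp: 6058.76 / 745.7 = 8.12493 hp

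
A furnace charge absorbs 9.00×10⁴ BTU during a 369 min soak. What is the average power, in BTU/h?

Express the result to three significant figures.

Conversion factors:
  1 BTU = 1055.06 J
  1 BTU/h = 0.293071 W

9.00×10⁴ BTU × 1055.06 = 9.49554×10⁷ J
369 min × 60 = 22140 s
P = E / t = 9.49554×10⁷ J / 22140 s = 4288.86 W
4288.86 W ÷ (0.293071 W/BTU/h) = 14634.2 BTU/h

1.46×10⁴ BTU/h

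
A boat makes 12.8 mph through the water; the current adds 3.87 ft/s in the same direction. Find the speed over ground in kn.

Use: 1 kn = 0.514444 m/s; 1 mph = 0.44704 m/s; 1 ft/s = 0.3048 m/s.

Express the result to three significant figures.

12.8 mph × 0.44704 = 5.72211 m/s
3.87 ft/s × 0.3048 = 1.17958 m/s
Sum: 5.72211 + 1.17958 = 6.90169 m/s
In kn: 6.90169 / 0.514444 = 13.4158 kn

13.4 kn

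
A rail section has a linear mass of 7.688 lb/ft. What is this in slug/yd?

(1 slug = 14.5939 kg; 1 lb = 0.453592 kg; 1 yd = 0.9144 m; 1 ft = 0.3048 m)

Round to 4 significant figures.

0.7169 slug/yd

7.688 lb/ft × 0.453592 kg/lb ÷ 0.3048 m/ft = 11.441 kg/m
11.441 kg/m ÷ 14.5939 kg/slug × 0.9144 m/yd = 0.716851 slug/yd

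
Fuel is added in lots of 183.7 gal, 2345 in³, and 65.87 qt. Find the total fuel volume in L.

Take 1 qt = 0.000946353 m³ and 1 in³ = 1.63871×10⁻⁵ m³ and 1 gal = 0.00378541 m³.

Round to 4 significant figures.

796.1 L

183.7 gal × 0.00378541 → 0.69538 m³
2345 in³ × 1.63871×10⁻⁵ → 0.0384277 m³
65.87 qt × 0.000946353 → 0.0623363 m³
Combined: 0.69538 + 0.0384277 + 0.0623363 = 0.796144 m³
In L: 0.796144 / 0.001 = 796.144 L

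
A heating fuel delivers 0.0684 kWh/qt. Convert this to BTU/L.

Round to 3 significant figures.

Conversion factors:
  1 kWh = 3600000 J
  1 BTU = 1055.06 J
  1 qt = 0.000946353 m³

247 BTU/L

0.0684 kWh/qt × 3600000 J/kWh ÷ 0.000946353 m³/qt = 2.60199×10⁸ J/m³
2.60199×10⁸ J/m³ ÷ 1055.06 J/BTU × 0.001 m³/L = 246.62 BTU/L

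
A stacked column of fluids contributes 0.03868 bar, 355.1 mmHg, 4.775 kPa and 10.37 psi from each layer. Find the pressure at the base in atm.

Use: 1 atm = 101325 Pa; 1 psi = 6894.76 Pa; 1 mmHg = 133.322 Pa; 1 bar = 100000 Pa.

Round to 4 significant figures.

0.03868 bar × 100000 = 3868 Pa
355.1 mmHg × 133.322 = 47342.6 Pa
4.775 kPa × 1000 = 4775 Pa
10.37 psi × 6894.76 = 71498.7 Pa
Combined: 3868 + 47342.6 + 4775 + 71498.7 = 127484 Pa
In atm: 127484 / 101325 = 1.25817 atm

1.258 atm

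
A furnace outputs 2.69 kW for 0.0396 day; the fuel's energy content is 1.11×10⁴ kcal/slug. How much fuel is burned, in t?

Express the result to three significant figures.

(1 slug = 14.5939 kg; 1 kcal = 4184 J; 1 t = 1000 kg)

2.69 kW → 2690 W
0.0396 day → 3421.44 s
E = P × t = 2690 × 3421.44 = 9.20367×10⁶ J
1.11×10⁴ kcal/slug → 3.18232×10⁶ J/kg
m = E / e_s = 9.20367×10⁶ / 3.18232×10⁶ = 2.89213 kg
In t: 2.89213 / 1000 = 0.00289213 t

0.00289 t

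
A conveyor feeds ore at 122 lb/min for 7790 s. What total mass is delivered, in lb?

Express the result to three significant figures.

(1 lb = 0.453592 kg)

122 lb/min → 0.922304 kg/s
m = ṁ × t = 0.922304 × 7790 = 7184.75 kg
In lb: 7184.75 / 0.453592 = 15839.7 lb

1.58×10⁴ lb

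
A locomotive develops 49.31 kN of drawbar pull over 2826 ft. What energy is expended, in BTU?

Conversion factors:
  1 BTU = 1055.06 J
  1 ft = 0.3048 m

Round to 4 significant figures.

4.026×10⁴ BTU

49.31 kN × 1000 = 49310 N
2826 ft × 0.3048 = 861.365 m
W = F × d = 49310 N × 861.365 m = 4.24739×10⁷ J
4.24739×10⁷ J ÷ (1055.06 J/BTU) = 40257.3 BTU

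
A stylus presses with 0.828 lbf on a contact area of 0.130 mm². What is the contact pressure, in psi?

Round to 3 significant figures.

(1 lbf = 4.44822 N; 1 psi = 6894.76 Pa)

0.828 lbf × 4.44822 → 3.68313 N
0.130 mm² × 10⁻⁶ → 1.3×10⁻⁷ m²
P = F / A = 3.68313 N / 1.3×10⁻⁷ m² = 2.83318×10⁷ Pa
2.83318×10⁷ Pa ÷ (6894.76 Pa/psi) = 4109.18 psi

4110 psi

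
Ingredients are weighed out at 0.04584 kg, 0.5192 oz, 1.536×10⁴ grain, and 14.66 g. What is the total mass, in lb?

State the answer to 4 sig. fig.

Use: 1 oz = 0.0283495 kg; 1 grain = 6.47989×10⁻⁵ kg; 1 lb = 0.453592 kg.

2.360 lb

0.04584 kg (already kg)
0.5192 oz × 0.0283495 → 0.0147191 kg
1.536×10⁴ grain × 6.47989×10⁻⁵ → 0.995311 kg
14.66 g × 0.001 → 0.01466 kg
Sum: 0.04584 + 0.0147191 + 0.995311 + 0.01466 = 1.07053 kg
In lb: 1.07053 / 0.453592 = 2.36012 lb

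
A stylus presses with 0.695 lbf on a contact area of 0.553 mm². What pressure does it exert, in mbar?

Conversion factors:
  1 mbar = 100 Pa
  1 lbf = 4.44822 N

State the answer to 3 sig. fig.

0.695 lbf × 4.44822 = 3.09151 N
0.553 mm² × 10⁻⁶ = 5.53×10⁻⁷ m²
P = F / A = 3.09151 N / 5.53×10⁻⁷ m² = 5.59043×10⁶ Pa
5.59043×10⁶ Pa ÷ (100 Pa/mbar) = 55904.3 mbar

5.59×10⁴ mbar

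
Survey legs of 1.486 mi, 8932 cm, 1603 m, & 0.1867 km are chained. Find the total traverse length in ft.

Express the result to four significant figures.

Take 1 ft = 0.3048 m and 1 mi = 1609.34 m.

1.486 mi × 1609.34 = 2391.48 m
8932 cm × 0.01 = 89.32 m
1603 m (already m)
0.1867 km × 1000 = 186.7 m
Combined: 2391.48 + 89.32 + 1603 + 186.7 = 4270.5 m
In ft: 4270.5 / 0.3048 = 14010.8 ft

1.401×10⁴ ft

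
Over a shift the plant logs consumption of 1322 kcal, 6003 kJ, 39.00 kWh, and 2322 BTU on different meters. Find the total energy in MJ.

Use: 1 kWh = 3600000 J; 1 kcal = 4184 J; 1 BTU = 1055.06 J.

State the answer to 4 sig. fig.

154.4 MJ

1322 kcal × 4184 = 5.53125×10⁶ J
6003 kJ × 1000 = 6.003×10⁶ J
39.00 kWh × 3600000 = 1.404×10⁸ J
2322 BTU × 1055.06 = 2.44985×10⁶ J
Sum: 5.53125×10⁶ + 6.003×10⁶ + 1.404×10⁸ + 2.44985×10⁶ = 1.54384×10⁸ J
In MJ: 1.54384×10⁸ / 1000000 = 154.384 MJ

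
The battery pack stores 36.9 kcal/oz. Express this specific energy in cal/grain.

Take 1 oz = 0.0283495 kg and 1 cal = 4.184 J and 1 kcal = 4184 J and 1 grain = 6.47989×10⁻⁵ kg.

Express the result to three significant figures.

84.3 cal/grain

36.9 kcal/oz × 4184 J/kcal ÷ 0.0283495 kg/oz = 5.44594×10⁶ J/kg
5.44594×10⁶ J/kg ÷ 4.184 J/cal × 6.47989×10⁻⁵ kg/grain = 84.343 cal/grain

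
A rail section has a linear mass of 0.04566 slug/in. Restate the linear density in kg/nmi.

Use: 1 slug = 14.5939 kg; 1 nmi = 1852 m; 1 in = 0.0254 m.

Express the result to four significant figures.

0.04566 slug/in × 14.5939 kg/slug ÷ 0.0254 m/in = 26.2345 kg/m
26.2345 kg/m × 1852 m/nmi = 48586.3 kg/nmi

4.859×10⁴ kg/nmi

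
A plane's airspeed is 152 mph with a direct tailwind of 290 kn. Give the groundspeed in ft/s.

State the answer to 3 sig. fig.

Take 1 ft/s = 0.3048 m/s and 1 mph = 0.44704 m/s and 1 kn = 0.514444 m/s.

712 ft/s

152 mph × 0.44704 → 67.9501 m/s
290 kn × 0.514444 → 149.189 m/s
Total: 67.9501 + 149.189 = 217.139 m/s
In ft/s: 217.139 / 0.3048 = 712.398 ft/s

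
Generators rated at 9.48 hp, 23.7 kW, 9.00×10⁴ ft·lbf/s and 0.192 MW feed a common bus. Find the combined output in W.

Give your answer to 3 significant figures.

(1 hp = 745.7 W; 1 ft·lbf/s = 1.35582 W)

3.45×10⁵ W

9.48 hp × 745.7 → 7069.24 W
23.7 kW × 1000 → 23700 W
9.00×10⁴ ft·lbf/s × 1.35582 → 122024 W
0.192 MW × 1000000 → 192000 W
Sum: 7069.24 + 23700 + 122024 + 192000 = 344793 W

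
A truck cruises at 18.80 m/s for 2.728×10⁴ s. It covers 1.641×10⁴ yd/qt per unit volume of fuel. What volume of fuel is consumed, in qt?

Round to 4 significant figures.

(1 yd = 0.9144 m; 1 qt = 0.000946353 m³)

34.18 qt

d = v × t = 18.8 × 27280 = 512864 m
1.641×10⁴ yd/qt → 1.58559×10⁷ m/m³
V = d / (distance per unit fuel) = 512864 / 1.58559×10⁷ = 0.0323453 m³
In qt: 0.0323453 / 0.000946353 = 34.1789 qt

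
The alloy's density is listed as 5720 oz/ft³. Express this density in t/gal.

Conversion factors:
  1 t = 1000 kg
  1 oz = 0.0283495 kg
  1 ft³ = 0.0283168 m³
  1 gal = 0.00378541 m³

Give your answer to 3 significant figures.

5720 oz/ft³ × 0.0283495 kg/oz ÷ 0.0283168 m³/ft³ = 5726.61 kg/m³
5726.61 kg/m³ ÷ 1000 kg/t × 0.00378541 m³/gal = 0.0216776 t/gal

0.0217 t/gal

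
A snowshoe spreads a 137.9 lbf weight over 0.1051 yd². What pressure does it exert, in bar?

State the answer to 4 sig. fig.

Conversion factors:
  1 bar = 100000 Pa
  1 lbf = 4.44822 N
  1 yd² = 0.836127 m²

137.9 lbf × 4.44822 = 613.41 N
0.1051 yd² × 0.836127 = 0.0878769 m²
P = F / A = 613.41 N / 0.0878769 m² = 6980.33 Pa
6980.33 Pa ÷ (100000 Pa/bar) = 0.0698033 bar

0.06980 bar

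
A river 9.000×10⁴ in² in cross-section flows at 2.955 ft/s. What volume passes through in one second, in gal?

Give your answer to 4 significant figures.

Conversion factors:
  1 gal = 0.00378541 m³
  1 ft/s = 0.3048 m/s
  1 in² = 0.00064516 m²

2.955 ft/s × 0.3048 → 0.900684 m/s
9.000×10⁴ in² × 0.00064516 → 58.0644 m²
V = v × A × t = 0.900684 m/s × 58.0644 m² × 1 s = 52.2977 m³
52.2977 m³ ÷ (0.00378541 m³/gal) = 13815.6 gal

1.382×10⁴ gal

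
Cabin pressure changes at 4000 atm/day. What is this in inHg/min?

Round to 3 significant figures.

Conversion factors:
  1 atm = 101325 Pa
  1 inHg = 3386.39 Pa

83.1 inHg/min

4000 atm/day × 101325 Pa/atm ÷ 86400 s/day = 4690.97 Pa/s
4690.97 Pa/s ÷ 3386.39 Pa/inHg × 60 s/min = 83.1145 inHg/min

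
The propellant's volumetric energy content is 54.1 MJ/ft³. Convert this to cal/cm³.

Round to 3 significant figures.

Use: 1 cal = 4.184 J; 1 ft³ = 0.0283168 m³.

54.1 MJ/ft³ × 1000000 J/MJ ÷ 0.0283168 m³/ft³ = 1.91053×10⁹ J/m³
1.91053×10⁹ J/m³ ÷ 4.184 J/cal × 10⁻⁶ m³/cm³ = 456.628 cal/cm³

457 cal/cm³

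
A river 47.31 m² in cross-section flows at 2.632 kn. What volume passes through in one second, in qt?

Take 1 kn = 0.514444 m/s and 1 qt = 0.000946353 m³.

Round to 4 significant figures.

2.632 kn × 0.514444 → 1.35402 m/s
V = v × A × t = 1.35402 m/s × 47.31 m² × 1 s = 64.0587 m³
64.0587 m³ ÷ (0.000946353 m³/qt) = 67690.1 qt

6.769×10⁴ qt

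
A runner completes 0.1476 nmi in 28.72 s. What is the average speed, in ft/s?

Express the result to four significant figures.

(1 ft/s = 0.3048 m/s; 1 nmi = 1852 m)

31.23 ft/s

0.1476 nmi × 1852 → 273.355 m
v = d / t = 273.355 m / 28.72 s = 9.51793 m/s
9.51793 m/s ÷ (0.3048 m/s/ft/s) = 31.2268 ft/s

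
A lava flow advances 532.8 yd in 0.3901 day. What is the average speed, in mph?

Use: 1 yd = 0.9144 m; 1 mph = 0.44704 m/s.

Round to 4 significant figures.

0.03233 mph

532.8 yd × 0.9144 → 487.192 m
0.3901 day × 86400 → 33704.6 s
v = d / t = 487.192 m / 33704.6 s = 0.0144548 m/s
0.0144548 m/s ÷ (0.44704 m/s/mph) = 0.0323345 mph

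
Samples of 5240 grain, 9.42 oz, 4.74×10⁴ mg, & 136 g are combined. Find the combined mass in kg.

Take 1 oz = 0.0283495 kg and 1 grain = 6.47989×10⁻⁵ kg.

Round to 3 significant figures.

0.790 kg

5240 grain × 6.47989×10⁻⁵ → 0.339546 kg
9.42 oz × 0.0283495 → 0.267052 kg
4.74×10⁴ mg × 10⁻⁶ → 0.0474 kg
136 g × 0.001 → 0.136 kg
Total: 0.339546 + 0.267052 + 0.0474 + 0.136 = 0.789998 kg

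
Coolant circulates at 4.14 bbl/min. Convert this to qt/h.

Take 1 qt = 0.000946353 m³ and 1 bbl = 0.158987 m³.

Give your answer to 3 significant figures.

4.17×10⁴ qt/h

4.14 bbl/min × 0.158987 m³/bbl ÷ 60 s/min = 0.0109701 m³/s
0.0109701 m³/s ÷ 0.000946353 m³/qt × 3600 s/h = 41731.1 qt/h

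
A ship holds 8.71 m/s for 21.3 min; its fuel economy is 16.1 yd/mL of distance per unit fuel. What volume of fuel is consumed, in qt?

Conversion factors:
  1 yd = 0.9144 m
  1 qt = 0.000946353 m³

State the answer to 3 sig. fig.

21.3 min → 1278 s
d = v × t = 8.71 × 1278 = 11131.4 m
16.1 yd/mL → 1.47218×10⁷ m/m³
V = d / (distance per unit fuel) = 11131.4 / 1.47218×10⁷ = 7.56117×10⁻⁴ m³
In qt: 7.56117×10⁻⁴ / 0.000946353 = 0.79898 qt

0.799 qt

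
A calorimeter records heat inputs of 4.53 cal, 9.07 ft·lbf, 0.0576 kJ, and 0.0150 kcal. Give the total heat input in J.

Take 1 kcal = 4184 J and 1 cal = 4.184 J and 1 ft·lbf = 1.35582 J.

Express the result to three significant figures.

152 J

4.53 cal × 4.184 = 18.9535 J
9.07 ft·lbf × 1.35582 = 12.2973 J
0.0576 kJ × 1000 = 57.6 J
0.0150 kcal × 4184 = 62.76 J
Combined: 18.9535 + 12.2973 + 57.6 + 62.76 = 151.611 J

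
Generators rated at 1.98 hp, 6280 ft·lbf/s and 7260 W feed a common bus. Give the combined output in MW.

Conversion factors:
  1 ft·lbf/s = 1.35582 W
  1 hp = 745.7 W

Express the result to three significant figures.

0.0173 MW

1.98 hp × 745.7 = 1476.49 W
6280 ft·lbf/s × 1.35582 = 8514.55 W
7260 W (already W)
Sum: 1476.49 + 8514.55 + 7260 = 17251 W
In MW: 17251 / 1000000 = 0.017251 MW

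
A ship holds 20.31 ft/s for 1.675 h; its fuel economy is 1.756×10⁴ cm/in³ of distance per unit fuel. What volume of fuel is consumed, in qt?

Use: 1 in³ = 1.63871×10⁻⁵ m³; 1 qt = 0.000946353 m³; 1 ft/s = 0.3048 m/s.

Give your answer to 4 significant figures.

3.681 qt

20.31 ft/s → 6.19049 m/s
1.675 h → 6030 s
d = v × t = 6.19049 × 6030 = 37328.7 m
1.756×10⁴ cm/in³ → 1.07157×10⁷ m/m³
V = d / (distance per unit fuel) = 37328.7 / 1.07157×10⁷ = 0.00348355 m³
In qt: 0.00348355 / 0.000946353 = 3.68103 qt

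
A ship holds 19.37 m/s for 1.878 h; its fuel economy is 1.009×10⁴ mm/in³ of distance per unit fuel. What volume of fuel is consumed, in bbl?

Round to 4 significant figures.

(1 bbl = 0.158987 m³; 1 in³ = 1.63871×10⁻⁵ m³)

1.878 h → 6760.8 s
d = v × t = 19.37 × 6760.8 = 130957 m
1.009×10⁴ mm/in³ → 615728 m/m³
V = d / (distance per unit fuel) = 130957 / 615728 = 0.212686 m³
In bbl: 0.212686 / 0.158987 = 1.33776 bbl

1.338 bbl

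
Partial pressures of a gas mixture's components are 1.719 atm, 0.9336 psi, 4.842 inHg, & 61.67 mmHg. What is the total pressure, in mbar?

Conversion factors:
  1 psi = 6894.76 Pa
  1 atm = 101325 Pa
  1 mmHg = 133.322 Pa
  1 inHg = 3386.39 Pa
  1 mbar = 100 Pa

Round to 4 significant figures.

2052 mbar

1.719 atm × 101325 = 174178 Pa
0.9336 psi × 6894.76 = 6436.95 Pa
4.842 inHg × 3386.39 = 16396.9 Pa
61.67 mmHg × 133.322 = 8221.97 Pa
Total: 174178 + 6436.95 + 16396.9 + 8221.97 = 205234 Pa
In mbar: 205234 / 100 = 2052.34 mbar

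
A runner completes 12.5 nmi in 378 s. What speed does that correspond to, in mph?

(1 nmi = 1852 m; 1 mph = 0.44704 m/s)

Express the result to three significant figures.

12.5 nmi × 1852 = 23150 m
v = d / t = 23150 m / 378 s = 61.2434 m/s
61.2434 m/s ÷ (0.44704 m/s/mph) = 136.998 mph

137 mph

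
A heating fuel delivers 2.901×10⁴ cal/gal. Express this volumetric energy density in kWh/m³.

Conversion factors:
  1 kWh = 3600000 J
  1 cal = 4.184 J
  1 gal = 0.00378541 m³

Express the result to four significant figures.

8.907 kWh/m³

2.901×10⁴ cal/gal × 4.184 J/cal ÷ 0.00378541 m³/gal = 3.20646×10⁷ J/m³
3.20646×10⁷ J/m³ ÷ 3600000 J/kWh = 8.90683 kWh/m³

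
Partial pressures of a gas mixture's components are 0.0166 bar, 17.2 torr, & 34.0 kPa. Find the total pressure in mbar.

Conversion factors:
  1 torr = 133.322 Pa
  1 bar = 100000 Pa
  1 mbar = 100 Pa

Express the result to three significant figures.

0.0166 bar × 100000 = 1660 Pa
17.2 torr × 133.322 = 2293.14 Pa
34.0 kPa × 1000 = 34000 Pa
Combined: 1660 + 2293.14 + 34000 = 37953.1 Pa
In mbar: 37953.1 / 100 = 379.531 mbar

380 mbar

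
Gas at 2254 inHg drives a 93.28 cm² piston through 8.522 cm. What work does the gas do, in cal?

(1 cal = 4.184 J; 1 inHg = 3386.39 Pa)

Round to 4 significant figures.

1450 cal

2254 inHg → 7.63292×10⁶ Pa
93.28 cm² → 0.009328 m²
F = P × A = 7.63292×10⁶ × 0.009328 = 71199.9 N
8.522 cm → 0.08522 m
W = F × d = 71199.9 × 0.08522 = 6067.66 J
In cal: 6067.66 / 4.184 = 1450.21 cal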